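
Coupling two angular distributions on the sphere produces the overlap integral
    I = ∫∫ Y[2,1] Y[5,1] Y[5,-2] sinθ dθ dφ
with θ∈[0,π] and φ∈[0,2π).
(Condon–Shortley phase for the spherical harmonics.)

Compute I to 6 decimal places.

Checks pass: Σm=0; 12 even; l₃=5∈[3,7].
(2·2+1)(2·5+1)(2·5+1) = 605
Δ: 2! 2! 8! / 13! → 1/38610
sum: t=0:+1/2880 t=1:−1/576 t=2:+1/2880 = -1/960
3j²(2 5 5; 0 0 0) = Δ·Π!·Σ² = 10/429  (sign +1)
sum: t=0:+1/2880 t=1:−1/1440 = -1/2880
3j²(2 5 5; 1 1 -2) = Δ·Π!·Σ² = 7/715  (sign +1)
combine: 4πI² = 605·10/429·7/715 = 70/507
take √, sign +1: I = 0.10481902

0.104819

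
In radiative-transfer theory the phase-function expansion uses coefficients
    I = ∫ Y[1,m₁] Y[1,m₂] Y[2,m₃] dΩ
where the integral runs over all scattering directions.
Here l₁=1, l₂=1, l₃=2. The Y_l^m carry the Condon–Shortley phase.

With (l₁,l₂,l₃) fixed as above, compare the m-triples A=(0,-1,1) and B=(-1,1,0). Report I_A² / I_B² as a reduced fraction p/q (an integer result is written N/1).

3/1

Shared (l₁,l₂,l₃)=(1,1,2): N and (l;000)² cancel in I_A²/I_B².
A: Δ = 0!·2!·2!/5! = 1/30; Racah Σ t=0..0: t=0:+1/2 = 1/2; ⇒ 3j(1 1 2; 0 -1 1)² = 1/10, sgn -1
B: Δ = 0!·2!·2!/5! = 1/30; Racah Σ t=0..0: t=0:+1/4 = 1/4; ⇒ 3j(1 1 2; -1 1 0)² = 1/30, sgn +1
I_A²/I_B² = (1/10)/(1/30) = 3/1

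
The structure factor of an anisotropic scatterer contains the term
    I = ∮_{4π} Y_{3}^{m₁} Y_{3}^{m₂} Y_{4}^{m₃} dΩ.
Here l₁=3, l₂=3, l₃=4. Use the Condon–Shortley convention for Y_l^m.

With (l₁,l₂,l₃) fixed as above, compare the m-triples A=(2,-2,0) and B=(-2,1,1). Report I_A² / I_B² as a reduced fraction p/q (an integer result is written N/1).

Shared (l₁,l₂,l₃)=(3,3,4): N and (l;000)² cancel in I_A²/I_B².
A: Δ = 2!·4!·4!/11! = 1/34650; Racah Σ t=0..1: t=0:+1/72 t=1:−1/576 = 7/576; ⇒ 3j(3 3 4; 2 -2 0)² = 7/198, sgn +1
B: Δ = 2!·4!·4!/11! = 1/34650; Racah Σ t=1..2: t=1:−1/144 t=2:+1/48 = 1/72; ⇒ 3j(3 3 4; -2 1 1)² = 16/693, sgn -1
I_A²/I_B² = (7/198)/(16/693) = 49/32

49/32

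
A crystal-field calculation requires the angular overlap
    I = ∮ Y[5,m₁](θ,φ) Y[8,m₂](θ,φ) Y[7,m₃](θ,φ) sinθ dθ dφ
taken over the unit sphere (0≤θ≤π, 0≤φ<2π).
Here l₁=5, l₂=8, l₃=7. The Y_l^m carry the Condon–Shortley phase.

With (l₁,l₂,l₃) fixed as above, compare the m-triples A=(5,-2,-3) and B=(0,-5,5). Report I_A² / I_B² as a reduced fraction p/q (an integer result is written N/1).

2520/1573

l's match ⇒ only the (l;m) 3-j factors differ between A and B.
A: triangle coeff Δ(5,8,7) = 1/814773960; Σ_t [0,0]: t=0:+1/298598400 = 1/298598400; (3j)²=525/46189 [(5 8 7; 5 -2 -3)], sign=+1
B: triangle coeff Δ(5,8,7) = 1/814773960; Σ_t [1,3]: t=1:−1/232243200 t=2:+1/104509440 t=3:−1/522547200 = 1/298598400; (3j)²=55/7752 [(5 8 7; 0 -5 5)], sign=+1
I_A²/I_B² = (525/46189)/(55/7752) = 2520/1573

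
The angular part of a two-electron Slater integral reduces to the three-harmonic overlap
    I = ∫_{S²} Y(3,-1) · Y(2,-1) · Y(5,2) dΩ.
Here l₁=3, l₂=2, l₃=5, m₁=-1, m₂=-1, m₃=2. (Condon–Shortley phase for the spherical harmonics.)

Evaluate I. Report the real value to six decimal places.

Checks pass: Σm=0; 10 even; l₃=5∈[1,5].
(2·3+1)(2·2+1)(2·5+1) = 385
Δ: 0! 6! 4! / 11! → 1/2310
sum: t=0:+1/144 = 1/144
3j²(3 2 5; 0 0 0) = Δ·Π!·Σ² = 10/231  (sign -1)
sum: t=0:+1/288 = 1/288
3j²(3 2 5; -1 -1 2) = Δ·Π!·Σ² = 1/22  (sign -1)
combine: 4πI² = 385·10/231·1/22 = 25/33
take √, sign +1: I = 0.24553200

0.245532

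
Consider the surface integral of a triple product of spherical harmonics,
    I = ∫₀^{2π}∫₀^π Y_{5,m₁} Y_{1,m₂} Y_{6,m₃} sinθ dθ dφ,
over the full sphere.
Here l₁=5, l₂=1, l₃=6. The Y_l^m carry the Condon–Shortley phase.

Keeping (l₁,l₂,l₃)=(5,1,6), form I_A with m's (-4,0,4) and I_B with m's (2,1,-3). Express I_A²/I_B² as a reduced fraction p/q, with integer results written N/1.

Shared (l₁,l₂,l₃)=(5,1,6): N and (l;000)² cancel in I_A²/I_B².
A: Δ = 0!·10!·2!/13! = 1/858; Racah Σ t=0..0: t=0:+1/362880 = 1/362880; ⇒ 3j(5 1 6; -4 0 4)² = 10/429, sgn +1
B: Δ = 0!·10!·2!/13! = 1/858; Racah Σ t=0..0: t=0:+1/60480 = 1/60480; ⇒ 3j(5 1 6; 2 1 -3)² = 6/143, sgn -1
I_A²/I_B² = (10/429)/(6/143) = 5/9

5/9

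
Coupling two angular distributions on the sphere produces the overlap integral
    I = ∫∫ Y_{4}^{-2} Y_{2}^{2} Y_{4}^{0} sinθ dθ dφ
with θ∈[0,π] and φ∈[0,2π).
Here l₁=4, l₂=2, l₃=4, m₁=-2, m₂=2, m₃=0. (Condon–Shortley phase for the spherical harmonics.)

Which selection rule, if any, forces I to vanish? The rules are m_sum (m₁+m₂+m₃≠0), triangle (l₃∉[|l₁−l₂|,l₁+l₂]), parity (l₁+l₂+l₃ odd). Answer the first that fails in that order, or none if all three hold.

m₁+m₂+m₃ = -2 + 2 + 0 = 0  ✓
triangle: |4−2|=2 ≤ l₃=4 ≤ 4+2=6  ✓
parity: l₁+l₂+l₃ = 10 is even  ✓

none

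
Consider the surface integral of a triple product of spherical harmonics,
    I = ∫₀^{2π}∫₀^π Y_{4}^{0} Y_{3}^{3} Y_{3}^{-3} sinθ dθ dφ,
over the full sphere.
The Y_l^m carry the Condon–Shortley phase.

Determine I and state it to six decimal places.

-0.076935

Rules hold: Σm=0, L=10 even, 1≤3≤7.
N = 9·7·7 = 441
Δ = 4!·4!·2!/11! = 1/34650
Racah Σ t=1..3: t=1:−1/72 t=2:+1/16 t=3:−1/72 = 5/144
⇒ 3j(4 3 3; 0 0 0)² = 2/77, sgn -1
Racah Σ t=4..4: t=4:+1/1152 = 1/1152
⇒ 3j(4 3 3; 0 3 -3)² = 1/154, sgn +1
4πI² = N·(3j₀)²·(3jₘ)² = 9/121
I = -1·√(0.0743802/4π) = -0.07693494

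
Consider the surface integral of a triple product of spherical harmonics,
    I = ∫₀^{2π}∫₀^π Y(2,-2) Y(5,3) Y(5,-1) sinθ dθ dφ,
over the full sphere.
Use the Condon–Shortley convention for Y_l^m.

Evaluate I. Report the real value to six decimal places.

0.171169

Checks pass: Σm=0; 12 even; l₃=5∈[3,7].
(2·2+1)(2·5+1)(2·5+1) = 605
Δ: 2! 2! 8! / 13! → 1/38610
sum: t=0:+1/2880 t=1:−1/576 t=2:+1/2880 = -1/960
3j²(2 5 5; 0 0 0) = Δ·Π!·Σ² = 10/429  (sign +1)
sum: t=2:+1/5760 = 1/5760
3j²(2 5 5; -2 3 -1) = Δ·Π!·Σ² = 56/2145  (sign +1)
combine: 4πI² = 605·10/429·56/2145 = 560/1521
take √, sign +1: I = 0.17116875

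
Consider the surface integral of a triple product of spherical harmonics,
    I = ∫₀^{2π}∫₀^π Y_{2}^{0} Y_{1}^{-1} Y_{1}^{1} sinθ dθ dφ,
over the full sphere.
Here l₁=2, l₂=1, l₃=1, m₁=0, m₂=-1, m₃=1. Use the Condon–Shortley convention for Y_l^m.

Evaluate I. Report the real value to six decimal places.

m-sum 0 ✓  L=4 even ✓  1≤1≤3 ✓
Π(2lᵢ+1) = 5×3×3 = 45
triangle coeff Δ(2,1,1) = 1/30
Σ_t [1,1]: t=1:−1/1 = -1/1
(3j)²=2/15 [(2 1 1; 0 0 0)], sign=+1
Σ_t [0,0]: t=0:+1/4 = 1/4
(3j)²=1/30 [(2 1 1; 0 -1 1)], sign=+1
⇒ 4πI² = 1/5
I = (+1)√(1/5/(4π)) = 0.12615663

0.126157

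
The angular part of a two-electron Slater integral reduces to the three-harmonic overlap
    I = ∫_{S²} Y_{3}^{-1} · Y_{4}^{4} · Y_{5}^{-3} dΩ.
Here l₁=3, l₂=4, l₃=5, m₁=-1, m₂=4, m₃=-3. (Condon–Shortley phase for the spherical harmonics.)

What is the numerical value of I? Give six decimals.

Checks pass: Σm=0; 12 even; l₃=5∈[1,7].
(2·3+1)(2·4+1)(2·5+1) = 693
Δ: 2! 4! 6! / 13! → 1/180180
sum: t=0:+1/576 t=1:−1/144 t=2:+1/576 = -1/288
3j²(3 4 5; 0 0 0) = Δ·Π!·Σ² = 20/1001  (sign +1)
sum: t=2:+1/5760 = 1/5760
3j²(3 4 5; -1 4 -3) = Δ·Π!·Σ² = 56/2145  (sign +1)
combine: 4πI² = 693·20/1001·56/2145 = 672/1859
take √, sign +1: I = 0.16960553

0.169606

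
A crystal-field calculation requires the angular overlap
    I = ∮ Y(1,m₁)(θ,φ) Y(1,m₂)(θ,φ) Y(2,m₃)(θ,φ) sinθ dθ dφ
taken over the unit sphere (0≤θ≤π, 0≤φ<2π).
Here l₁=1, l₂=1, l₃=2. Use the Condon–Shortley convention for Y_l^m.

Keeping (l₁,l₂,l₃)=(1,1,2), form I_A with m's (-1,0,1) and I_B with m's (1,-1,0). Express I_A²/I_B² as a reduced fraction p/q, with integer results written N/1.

Same 1,1,2: normalisation and zero-m 3j drop out of the ratio.
A: Δ: 0! 2! 2! / 5! → 1/30; sum: t=0:+1/2 = 1/2; 3j²(1 1 2; -1 0 1) = Δ·Π!·Σ² = 1/10  (sign -1)
B: Δ: 0! 2! 2! / 5! → 1/30; sum: t=0:+1/4 = 1/4; 3j²(1 1 2; 1 -1 0) = Δ·Π!·Σ² = 1/30  (sign +1)
I_A²/I_B² = (1/10)/(1/30) = 3/1

3/1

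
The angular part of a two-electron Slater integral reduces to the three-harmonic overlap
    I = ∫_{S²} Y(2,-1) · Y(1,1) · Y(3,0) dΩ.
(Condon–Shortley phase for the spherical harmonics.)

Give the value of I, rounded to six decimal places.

0.143048

Checks pass: Σm=0; 6 even; l₃=3∈[1,3].
(2·2+1)(2·1+1)(2·3+1) = 105
Δ: 0! 4! 2! / 7! → 1/105
sum: t=0:+1/4 = 1/4
3j²(2 1 3; 0 0 0) = Δ·Π!·Σ² = 3/35  (sign -1)
sum: t=0:+1/12 = 1/12
3j²(2 1 3; -1 1 0) = Δ·Π!·Σ² = 1/35  (sign -1)
combine: 4πI² = 105·3/35·1/35 = 9/35
take √, sign +1: I = 0.14304817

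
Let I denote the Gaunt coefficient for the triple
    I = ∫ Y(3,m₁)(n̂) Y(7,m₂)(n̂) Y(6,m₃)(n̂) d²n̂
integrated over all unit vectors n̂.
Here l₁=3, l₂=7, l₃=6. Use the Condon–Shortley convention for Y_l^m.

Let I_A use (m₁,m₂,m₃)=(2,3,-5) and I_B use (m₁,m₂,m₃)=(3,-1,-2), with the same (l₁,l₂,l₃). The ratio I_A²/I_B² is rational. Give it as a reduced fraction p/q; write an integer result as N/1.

Same 3,7,6: normalisation and zero-m 3j drop out of the ratio.
A: Δ: 4! 2! 10! / 17! → 1/2042040; sum: t=0:+1/87091200 t=1:−1/4354560 = -19/87091200; 3j²(3 7 6; 2 3 -5) = Δ·Π!·Σ² = 361/37128  (sign +1)
B: Δ: 4! 2! 10! / 17! → 1/2042040; sum: t=0:+1/829440 = 1/829440; 3j²(3 7 6; 3 -1 -2) = Δ·Π!·Σ² = 35/2431  (sign +1)
I_A²/I_B² = (361/37128)/(35/2431) = 3971/5880

3971/5880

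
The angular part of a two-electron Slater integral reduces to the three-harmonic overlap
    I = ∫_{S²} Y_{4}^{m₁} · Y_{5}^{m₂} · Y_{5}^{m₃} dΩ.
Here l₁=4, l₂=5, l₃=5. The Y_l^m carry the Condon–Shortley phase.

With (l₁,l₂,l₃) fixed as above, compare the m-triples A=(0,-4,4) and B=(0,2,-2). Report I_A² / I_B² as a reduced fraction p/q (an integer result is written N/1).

Shared (l₁,l₂,l₃)=(4,5,5): N and (l;000)² cancel in I_A²/I_B².
A: Δ = 4!·4!·6!/15! = 1/3153150; Racah Σ t=0..1: t=0:+1/69120 t=1:−1/25920 = -1/41472; ⇒ 3j(4 5 5; 0 -4 4)² = 2/143, sgn +1
B: Δ = 4!·4!·6!/15! = 1/3153150; Racah Σ t=1..4: t=1:−1/25920 t=2:+1/1920 t=3:−1/1728 t=4:+1/20736 = -1/20736; ⇒ 3j(4 5 5; 0 2 -2)² = 1/2574, sgn +1
I_A²/I_B² = (2/143)/(1/2574) = 36/1

36/1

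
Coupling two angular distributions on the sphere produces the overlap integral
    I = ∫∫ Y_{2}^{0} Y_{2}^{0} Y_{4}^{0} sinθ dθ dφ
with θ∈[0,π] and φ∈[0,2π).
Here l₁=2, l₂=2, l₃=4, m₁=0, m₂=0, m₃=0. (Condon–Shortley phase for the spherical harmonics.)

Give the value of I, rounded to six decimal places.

m-sum 0 ✓  L=8 even ✓  0≤4≤4 ✓
Π(2lᵢ+1) = 5×5×9 = 225
triangle coeff Δ(2,2,4) = 1/630
Σ_t [0,0]: t=0:+1/16 = 1/16
(3j)²=2/35 [(2 2 4; 0 0 0)], sign=+1
(m-triple is (0,0,0) — same symbol as above.)
⇒ 4πI² = 36/49
I = (+1)√(36/49/(4π)) = 0.24179554

0.241796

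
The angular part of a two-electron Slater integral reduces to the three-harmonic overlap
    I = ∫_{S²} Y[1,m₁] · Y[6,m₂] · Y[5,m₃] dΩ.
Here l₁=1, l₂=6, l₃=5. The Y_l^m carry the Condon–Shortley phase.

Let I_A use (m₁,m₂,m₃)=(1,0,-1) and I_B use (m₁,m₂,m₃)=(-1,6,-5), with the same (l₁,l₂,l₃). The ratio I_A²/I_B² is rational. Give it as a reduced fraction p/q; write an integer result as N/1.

l's match ⇒ only the (l;m) 3-j factors differ between A and B.
A: triangle coeff Δ(1,6,5) = 1/858; Σ_t [0,0]: t=0:+1/34560 = 1/34560; (3j)²=5/286 [(1 6 5; 1 0 -1)], sign=+1
B: triangle coeff Δ(1,6,5) = 1/858; Σ_t [2,2]: t=2:+1/7257600 = 1/7257600; (3j)²=1/13 [(1 6 5; -1 6 -5)], sign=+1
I_A²/I_B² = (5/286)/(1/13) = 5/22

5/22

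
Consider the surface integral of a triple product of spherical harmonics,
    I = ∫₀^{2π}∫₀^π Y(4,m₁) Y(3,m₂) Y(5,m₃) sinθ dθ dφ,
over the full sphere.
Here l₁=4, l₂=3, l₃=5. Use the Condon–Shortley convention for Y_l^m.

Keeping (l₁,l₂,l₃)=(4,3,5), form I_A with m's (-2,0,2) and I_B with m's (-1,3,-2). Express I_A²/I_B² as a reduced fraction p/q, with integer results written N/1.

2/125

Same 4,3,5: normalisation and zero-m 3j drop out of the ratio.
A: Δ: 2! 6! 4! / 13! → 1/180180; sum: t=0:+1/8640 t=1:−1/480 t=2:+1/576 = -1/4320; 3j²(4 3 5; -2 0 2) = Δ·Π!·Σ² = 1/2145  (sign +1)
B: Δ: 2! 6! 4! / 13! → 1/180180; sum: t=2:+1/1728 = 1/1728; 3j²(4 3 5; -1 3 -2) = Δ·Π!·Σ² = 25/858  (sign -1)
I_A²/I_B² = (1/2145)/(25/858) = 2/125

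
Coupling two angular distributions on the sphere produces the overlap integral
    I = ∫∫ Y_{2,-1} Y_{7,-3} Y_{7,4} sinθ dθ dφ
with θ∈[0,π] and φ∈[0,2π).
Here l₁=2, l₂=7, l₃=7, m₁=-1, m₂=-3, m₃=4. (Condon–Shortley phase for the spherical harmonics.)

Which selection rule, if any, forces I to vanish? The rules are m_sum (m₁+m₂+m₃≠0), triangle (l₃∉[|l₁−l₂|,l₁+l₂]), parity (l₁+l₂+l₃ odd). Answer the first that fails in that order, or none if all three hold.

Σmᵢ = 0  ✓
l₃∈[|l₁−l₂|,l₁+l₂]=[5,9], have l₃=7  ✓
Σlᵢ = 16 ⇒ even  ✓

none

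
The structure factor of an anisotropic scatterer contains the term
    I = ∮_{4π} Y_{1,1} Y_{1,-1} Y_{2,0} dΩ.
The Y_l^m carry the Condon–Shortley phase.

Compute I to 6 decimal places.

0.126157

Checks pass: Σm=0; 4 even; l₃=2∈[0,2].
(2·1+1)(2·1+1)(2·2+1) = 45
Δ: 0! 2! 2! / 5! → 1/30
sum: t=0:+1/1 = 1/1
3j²(1 1 2; 0 0 0) = Δ·Π!·Σ² = 2/15  (sign +1)
sum: t=0:+1/4 = 1/4
3j²(1 1 2; 1 -1 0) = Δ·Π!·Σ² = 1/30  (sign +1)
combine: 4πI² = 45·2/15·1/30 = 1/5
take √, sign +1: I = 0.12615663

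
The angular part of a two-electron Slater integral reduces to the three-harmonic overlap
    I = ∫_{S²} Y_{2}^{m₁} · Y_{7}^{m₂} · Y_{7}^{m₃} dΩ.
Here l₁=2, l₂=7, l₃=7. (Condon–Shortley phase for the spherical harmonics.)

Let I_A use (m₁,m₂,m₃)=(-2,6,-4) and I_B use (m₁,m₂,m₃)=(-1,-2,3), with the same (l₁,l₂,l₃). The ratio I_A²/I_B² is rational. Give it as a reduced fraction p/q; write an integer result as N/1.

l's match ⇒ only the (l;m) 3-j factors differ between A and B.
A: triangle coeff Δ(2,7,7) = 1/185640; Σ_t [2,2]: t=2:+1/159667200 = 1/159667200; (3j)²=9/1190 [(2 7 7; -2 6 -4)], sign=-1
B: triangle coeff Δ(2,7,7) = 1/185640; Σ_t [1,2]: t=1:−1/1935360 t=2:+1/4354560 = -1/3483648; (3j)²=125/12376 [(2 7 7; -1 -2 3)], sign=-1
I_A²/I_B² = (9/1190)/(125/12376) = 468/625

468/625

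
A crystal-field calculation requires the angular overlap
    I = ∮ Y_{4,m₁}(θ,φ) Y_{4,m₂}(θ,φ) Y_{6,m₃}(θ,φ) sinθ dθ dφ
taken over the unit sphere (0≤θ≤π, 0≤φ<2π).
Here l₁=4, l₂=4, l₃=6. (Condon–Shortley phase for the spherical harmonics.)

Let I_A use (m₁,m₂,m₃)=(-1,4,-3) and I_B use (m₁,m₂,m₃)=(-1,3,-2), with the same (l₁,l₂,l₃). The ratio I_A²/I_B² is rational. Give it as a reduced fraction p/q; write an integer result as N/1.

8/9

l's match ⇒ only the (l;m) 3-j factors differ between A and B.
A: triangle coeff Δ(4,4,6) = 1/1261260; Σ_t [2,2]: t=2:+1/51840 = 1/51840; (3j)²=8/429 [(4 4 6; -1 4 -3)], sign=-1
B: triangle coeff Δ(4,4,6) = 1/1261260; Σ_t [1,2]: t=1:−1/34560 t=2:+1/8640 = 1/11520; (3j)²=3/143 [(4 4 6; -1 3 -2)], sign=+1
I_A²/I_B² = (8/429)/(3/143) = 8/9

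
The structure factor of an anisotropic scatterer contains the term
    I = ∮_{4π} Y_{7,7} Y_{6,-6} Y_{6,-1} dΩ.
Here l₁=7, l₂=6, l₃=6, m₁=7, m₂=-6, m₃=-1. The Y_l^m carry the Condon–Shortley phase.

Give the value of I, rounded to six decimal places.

L=19 odd ⇒ parity kills the (l;000) factor ⇒ I = 0

0.000000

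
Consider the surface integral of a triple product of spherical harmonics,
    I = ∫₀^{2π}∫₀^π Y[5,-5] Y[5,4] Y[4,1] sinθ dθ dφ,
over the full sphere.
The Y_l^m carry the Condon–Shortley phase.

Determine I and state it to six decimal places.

Checks pass: Σm=0; 14 even; l₃=4∈[0,10].
(2·5+1)(2·5+1)(2·4+1) = 1089
Δ: 6! 4! 4! / 15! → 1/3153150
sum: t=1:−1/69120 t=2:+1/1728 t=3:−1/576 t=4:+1/1728 t=5:−1/69120 = -7/11520
3j²(5 5 4; 0 0 0) = Δ·Π!·Σ² = 2/143  (sign -1)
sum: t=6:+1/103680 = 1/103680
3j²(5 5 4; -5 4 1) = Δ·Π!·Σ² = 4/143  (sign -1)
combine: 4πI² = 1089·2/143·4/143 = 72/169
take √, sign +1: I = 0.18412721

0.184127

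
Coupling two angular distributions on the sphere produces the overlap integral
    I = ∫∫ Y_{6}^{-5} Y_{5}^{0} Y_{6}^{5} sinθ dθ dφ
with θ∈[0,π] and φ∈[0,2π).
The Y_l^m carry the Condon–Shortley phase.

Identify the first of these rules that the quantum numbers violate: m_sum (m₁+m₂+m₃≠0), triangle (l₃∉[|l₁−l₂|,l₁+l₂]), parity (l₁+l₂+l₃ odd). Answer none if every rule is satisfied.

m₁+m₂+m₃ = -5 + 0 + 5 = 0  ✓
triangle: |6−5|=1 ≤ l₃=6 ≤ 6+5=11  ✓
parity: l₁+l₂+l₃ = 17 is odd  ✗

parity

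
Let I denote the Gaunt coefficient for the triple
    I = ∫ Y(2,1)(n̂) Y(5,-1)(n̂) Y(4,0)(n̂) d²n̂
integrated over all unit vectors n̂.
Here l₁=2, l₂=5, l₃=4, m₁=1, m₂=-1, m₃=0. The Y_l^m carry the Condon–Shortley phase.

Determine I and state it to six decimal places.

0.000000

L=11 odd ⇒ parity kills the (l;000) factor ⇒ I = 0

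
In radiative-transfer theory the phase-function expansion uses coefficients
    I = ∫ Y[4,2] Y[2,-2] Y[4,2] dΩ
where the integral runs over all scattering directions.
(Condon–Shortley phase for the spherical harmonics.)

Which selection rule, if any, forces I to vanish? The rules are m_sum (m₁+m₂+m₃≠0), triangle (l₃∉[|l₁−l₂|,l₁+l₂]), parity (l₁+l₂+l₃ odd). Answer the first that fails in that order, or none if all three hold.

Σmᵢ = 2  ✗
l₃∈[|l₁−l₂|,l₁+l₂]=[2,6], have l₃=4
Σlᵢ = 10 ⇒ even

m_sum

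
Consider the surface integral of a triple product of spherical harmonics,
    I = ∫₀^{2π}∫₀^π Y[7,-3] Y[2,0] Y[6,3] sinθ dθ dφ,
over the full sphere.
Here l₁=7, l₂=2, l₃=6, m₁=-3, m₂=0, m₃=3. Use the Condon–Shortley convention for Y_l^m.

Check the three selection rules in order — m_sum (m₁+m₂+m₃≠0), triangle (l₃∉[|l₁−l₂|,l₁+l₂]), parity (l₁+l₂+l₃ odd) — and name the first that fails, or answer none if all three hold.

azimuthal sum: -3 + 0 + 3 = 0  ✓
5 ≤ 6 ≤ 9 (triangle on l)  ✓
L = 7 + 2 + 6 = 15 (odd)  ✗

parity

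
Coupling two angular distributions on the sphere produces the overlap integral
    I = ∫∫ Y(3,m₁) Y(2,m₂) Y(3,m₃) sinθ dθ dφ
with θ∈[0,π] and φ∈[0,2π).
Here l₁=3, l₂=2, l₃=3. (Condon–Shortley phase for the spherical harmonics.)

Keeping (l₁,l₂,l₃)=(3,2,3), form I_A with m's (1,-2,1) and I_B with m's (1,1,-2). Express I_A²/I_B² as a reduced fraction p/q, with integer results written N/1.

Same 3,2,3: normalisation and zero-m 3j drop out of the ratio.
A: Δ: 2! 4! 2! / 9! → 1/3780; sum: t=0:+1/16 = 1/16; 3j²(3 2 3; 1 -2 1) = Δ·Π!·Σ² = 2/35  (sign +1)
B: Δ: 2! 4! 2! / 9! → 1/3780; sum: t=1:−1/12 t=2:+1/48 = -1/16; 3j²(3 2 3; 1 1 -2) = Δ·Π!·Σ² = 1/28  (sign +1)
I_A²/I_B² = (2/35)/(1/28) = 8/5

8/5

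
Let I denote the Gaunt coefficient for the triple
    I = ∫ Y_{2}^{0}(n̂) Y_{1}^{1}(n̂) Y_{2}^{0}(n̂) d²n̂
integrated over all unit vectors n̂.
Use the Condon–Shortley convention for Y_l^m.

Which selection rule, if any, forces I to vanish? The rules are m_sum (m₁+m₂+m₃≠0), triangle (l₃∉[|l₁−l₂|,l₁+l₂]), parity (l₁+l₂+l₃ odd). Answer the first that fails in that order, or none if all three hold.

m_sum

azimuthal sum: 0 + 1 + 0 = 1  ✗
1 ≤ 2 ≤ 3 (triangle on l)
L = 2 + 1 + 2 = 5 (odd)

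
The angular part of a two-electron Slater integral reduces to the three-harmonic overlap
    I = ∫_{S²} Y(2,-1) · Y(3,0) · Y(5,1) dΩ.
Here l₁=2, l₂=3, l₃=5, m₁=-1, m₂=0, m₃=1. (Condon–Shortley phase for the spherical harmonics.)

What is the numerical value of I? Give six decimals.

Rules hold: Σm=0, L=10 even, 1≤5≤5.
N = 5·7·11 = 385
Δ = 0!·4!·6!/11! = 1/2310
Racah Σ t=0..0: t=0:+1/144 = 1/144
⇒ 3j(2 3 5; 0 0 0)² = 10/231, sgn -1
Racah Σ t=0..0: t=0:+1/216 = 1/216
⇒ 3j(2 3 5; -1 0 1)² = 8/231, sgn +1
4πI² = N·(3j₀)²·(3jₘ)² = 400/693
I = -1·√(0.577201/4π) = -0.21431790

-0.214318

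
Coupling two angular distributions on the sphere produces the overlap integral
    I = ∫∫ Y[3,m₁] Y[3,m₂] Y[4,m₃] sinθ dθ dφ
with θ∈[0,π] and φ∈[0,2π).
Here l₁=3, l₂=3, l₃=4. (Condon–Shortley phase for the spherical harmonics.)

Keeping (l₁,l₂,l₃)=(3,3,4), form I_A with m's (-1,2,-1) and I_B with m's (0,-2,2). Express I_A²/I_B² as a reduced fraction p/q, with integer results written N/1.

l's match ⇒ only the (l;m) 3-j factors differ between A and B.
A: triangle coeff Δ(3,3,4) = 1/34650; Σ_t [1,2]: t=1:−1/144 t=2:+1/48 = 1/72; (3j)²=16/693 [(3 3 4; -1 2 -1)], sign=-1
B: triangle coeff Δ(3,3,4) = 1/34650; Σ_t [0,1]: t=0:+1/72 t=1:−1/96 = 1/288; (3j)²=1/462 [(3 3 4; 0 -2 2)], sign=+1
I_A²/I_B² = (16/693)/(1/462) = 32/3

32/3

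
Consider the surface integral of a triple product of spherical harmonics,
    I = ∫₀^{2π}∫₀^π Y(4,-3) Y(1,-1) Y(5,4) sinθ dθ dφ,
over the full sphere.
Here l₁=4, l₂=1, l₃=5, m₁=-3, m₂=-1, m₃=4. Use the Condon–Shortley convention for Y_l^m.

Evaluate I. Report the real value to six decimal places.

m-sum 0 ✓  L=10 even ✓  3≤5≤5 ✓
Π(2lᵢ+1) = 9×3×11 = 297
triangle coeff Δ(4,1,5) = 1/495
Σ_t [0,0]: t=0:+1/576 = 1/576
(3j)²=5/99 [(4 1 5; 0 0 0)], sign=-1
Σ_t [0,0]: t=0:+1/10080 = 1/10080
(3j)²=4/55 [(4 1 5; -3 -1 4)], sign=-1
⇒ 4πI² = 12/11
I = (+1)√(12/11/(4π)) = 0.29463840

0.294638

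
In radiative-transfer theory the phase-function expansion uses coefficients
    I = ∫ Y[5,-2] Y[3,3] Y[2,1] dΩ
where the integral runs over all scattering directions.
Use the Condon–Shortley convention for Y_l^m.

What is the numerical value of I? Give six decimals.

0.000000

m-sum = -2 + 3 + 1 = 2 ≠ 0 ⇒ I = 0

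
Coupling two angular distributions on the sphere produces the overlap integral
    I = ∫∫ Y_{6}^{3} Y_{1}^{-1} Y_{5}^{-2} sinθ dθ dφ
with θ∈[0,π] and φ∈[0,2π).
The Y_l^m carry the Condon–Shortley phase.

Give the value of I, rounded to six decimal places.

Checks pass: Σm=0; 12 even; l₃=5∈[5,7].
(2·6+1)(2·1+1)(2·5+1) = 429
Δ: 2! 10! 0! / 13! → 1/858
sum: t=1:−1/14400 = -1/14400
3j²(6 1 5; 0 0 0) = Δ·Π!·Σ² = 6/143  (sign +1)
sum: t=0:+1/60480 = 1/60480
3j²(6 1 5; 3 -1 -2) = Δ·Π!·Σ² = 6/143  (sign -1)
combine: 4πI² = 429·6/143·6/143 = 108/143
take √, sign -1: I = -0.24515397

-0.245154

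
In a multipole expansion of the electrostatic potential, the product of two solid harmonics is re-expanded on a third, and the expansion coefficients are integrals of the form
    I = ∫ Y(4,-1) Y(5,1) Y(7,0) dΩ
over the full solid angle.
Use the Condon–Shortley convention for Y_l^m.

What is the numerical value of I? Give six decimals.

0.017039

Rules hold: Σm=0, L=16 even, 1≤7≤9.
N = 9·11·15 = 1485
Δ = 2!·6!·8!/17! = 1/6126120
Racah Σ t=0..2: t=0:+1/69120 t=1:−1/20736 t=2:+1/69120 = -1/51840
⇒ 3j(4 5 7; 0 0 0)² = 280/21879, sgn +1
Racah Σ t=0..2: t=0:+1/345600 t=1:−1/34560 t=2:+1/41472 = -1/518400
⇒ 3j(4 5 7; -1 1 0)² = 7/36465, sgn +1
4πI² = N·(3j₀)²·(3jₘ)² = 1960/537251
I = +1·√(0.0036482/4π) = 0.01703862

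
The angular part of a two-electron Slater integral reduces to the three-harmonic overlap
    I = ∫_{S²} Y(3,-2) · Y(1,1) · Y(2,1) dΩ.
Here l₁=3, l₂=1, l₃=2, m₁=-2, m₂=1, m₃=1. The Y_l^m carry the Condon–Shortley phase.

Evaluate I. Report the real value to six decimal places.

0.261169

Checks pass: Σm=0; 6 even; l₃=2∈[2,4].
(2·3+1)(2·1+1)(2·2+1) = 105
Δ: 2! 4! 0! / 7! → 1/105
sum: t=1:−1/4 = -1/4
3j²(3 1 2; 0 0 0) = Δ·Π!·Σ² = 3/35  (sign -1)
sum: t=2:+1/12 = 1/12
3j²(3 1 2; -2 1 1) = Δ·Π!·Σ² = 2/21  (sign -1)
combine: 4πI² = 105·3/35·2/21 = 6/7
take √, sign +1: I = 0.26116903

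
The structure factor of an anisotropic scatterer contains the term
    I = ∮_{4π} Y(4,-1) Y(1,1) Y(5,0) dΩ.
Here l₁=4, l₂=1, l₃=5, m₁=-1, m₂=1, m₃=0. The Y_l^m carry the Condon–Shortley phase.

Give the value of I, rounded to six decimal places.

m-sum 0 ✓  L=10 even ✓  3≤5≤5 ✓
Π(2lᵢ+1) = 9×3×11 = 297
triangle coeff Δ(4,1,5) = 1/495
Σ_t [0,0]: t=0:+1/576 = 1/576
(3j)²=5/99 [(4 1 5; 0 0 0)], sign=-1
Σ_t [0,0]: t=0:+1/1440 = 1/1440
(3j)²=2/99 [(4 1 5; -1 1 0)], sign=-1
⇒ 4πI² = 10/33
I = (+1)√(10/33/(4π)) = 0.15528807

0.155288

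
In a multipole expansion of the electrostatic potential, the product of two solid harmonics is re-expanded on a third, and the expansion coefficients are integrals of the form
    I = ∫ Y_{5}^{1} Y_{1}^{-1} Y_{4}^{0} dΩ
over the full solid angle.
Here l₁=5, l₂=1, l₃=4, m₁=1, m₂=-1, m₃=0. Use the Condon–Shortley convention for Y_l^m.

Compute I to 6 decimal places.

Checks pass: Σm=0; 10 even; l₃=4∈[4,6].
(2·5+1)(2·1+1)(2·4+1) = 297
Δ: 2! 8! 0! / 11! → 1/495
sum: t=1:−1/576 = -1/576
3j²(5 1 4; 0 0 0) = Δ·Π!·Σ² = 5/99  (sign -1)
sum: t=0:+1/1152 = 1/1152
3j²(5 1 4; 1 -1 0) = Δ·Π!·Σ² = 1/33  (sign +1)
combine: 4πI² = 297·5/99·1/33 = 5/11
take √, sign -1: I = -0.19018827

-0.190188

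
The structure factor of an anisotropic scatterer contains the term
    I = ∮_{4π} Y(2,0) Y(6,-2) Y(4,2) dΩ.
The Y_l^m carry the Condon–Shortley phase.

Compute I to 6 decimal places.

0.206144

Checks pass: Σm=0; 12 even; l₃=4∈[4,8].
(2·2+1)(2·6+1)(2·4+1) = 585
Δ: 4! 0! 8! / 13! → 1/6435
sum: t=2:+1/2304 = 1/2304
3j²(2 6 4; 0 0 0) = Δ·Π!·Σ² = 5/143  (sign +1)
sum: t=2:+1/5760 = 1/5760
3j²(2 6 4; 0 -2 2) = Δ·Π!·Σ² = 56/2145  (sign +1)
combine: 4πI² = 585·5/143·56/2145 = 840/1573
take √, sign +1: I = 0.20614383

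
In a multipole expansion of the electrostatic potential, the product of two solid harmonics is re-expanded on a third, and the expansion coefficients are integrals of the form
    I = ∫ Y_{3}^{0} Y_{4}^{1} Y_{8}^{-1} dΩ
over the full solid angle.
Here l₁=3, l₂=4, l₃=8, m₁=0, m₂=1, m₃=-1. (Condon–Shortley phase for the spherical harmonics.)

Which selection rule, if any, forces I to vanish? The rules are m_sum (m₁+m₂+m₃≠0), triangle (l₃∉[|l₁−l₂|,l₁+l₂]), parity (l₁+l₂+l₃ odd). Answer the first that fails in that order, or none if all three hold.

triangle

m₁+m₂+m₃ = 0 + 1 − 1 = 0  ✓
triangle: |3−4|=1 ≤ l₃=8 ≤ 3+4=7  ✗
parity: l₁+l₂+l₃ = 15 is odd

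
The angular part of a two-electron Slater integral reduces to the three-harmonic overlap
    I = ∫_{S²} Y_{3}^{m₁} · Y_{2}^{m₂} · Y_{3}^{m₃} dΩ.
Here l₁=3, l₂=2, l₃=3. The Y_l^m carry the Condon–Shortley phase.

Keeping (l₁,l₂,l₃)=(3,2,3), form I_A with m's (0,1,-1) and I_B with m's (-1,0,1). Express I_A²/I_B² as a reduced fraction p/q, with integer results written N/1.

Same 3,2,3: normalisation and zero-m 3j drop out of the ratio.
A: Δ: 2! 4! 2! / 9! → 1/3780; sum: t=1:−1/8 t=2:+1/12 = -1/24; 3j²(3 2 3; 0 1 -1) = Δ·Π!·Σ² = 1/210  (sign -1)
B: Δ: 2! 4! 2! / 9! → 1/3780; sum: t=0:+1/96 t=1:−1/6 t=2:+1/16 = -3/32; 3j²(3 2 3; -1 0 1) = Δ·Π!·Σ² = 3/140  (sign -1)
I_A²/I_B² = (1/210)/(3/140) = 2/9

2/9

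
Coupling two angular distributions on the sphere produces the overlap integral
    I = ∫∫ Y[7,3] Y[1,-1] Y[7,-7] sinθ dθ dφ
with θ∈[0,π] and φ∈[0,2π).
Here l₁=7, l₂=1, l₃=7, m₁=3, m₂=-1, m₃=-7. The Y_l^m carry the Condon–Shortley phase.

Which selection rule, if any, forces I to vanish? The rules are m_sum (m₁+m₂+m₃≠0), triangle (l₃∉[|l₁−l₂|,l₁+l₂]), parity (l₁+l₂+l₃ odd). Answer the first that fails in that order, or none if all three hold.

m_sum

Σmᵢ = -5  ✗
l₃∈[|l₁−l₂|,l₁+l₂]=[6,8], have l₃=7
Σlᵢ = 15 ⇒ odd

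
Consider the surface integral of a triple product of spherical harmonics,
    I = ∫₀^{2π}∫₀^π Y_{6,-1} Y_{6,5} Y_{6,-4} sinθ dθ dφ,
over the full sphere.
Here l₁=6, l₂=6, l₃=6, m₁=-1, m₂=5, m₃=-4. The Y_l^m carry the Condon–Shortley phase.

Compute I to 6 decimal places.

Checks pass: Σm=0; 18 even; l₃=6∈[0,12].
(2·6+1)(2·6+1)(2·6+1) = 2197
Δ: 6! 6! 6! / 19! → 1/325909584
sum: t=0:+1/373248000 t=1:−1/1728000 t=2:+1/110592 t=3:−1/46656 t=4:+1/110592 t=5:−1/1728000 t=6:+1/373248000 = -7/1555200
3j²(6 6 6; 0 0 0) = Δ·Π!·Σ² = 400/46189  (sign -1)
sum: t=5:−1/4147200 t=6:+1/10368000 = -1/6912000
3j²(6 6 6; -1 5 -4) = Δ·Π!·Σ² = 189/16796  (sign -1)
combine: 4πI² = 2197·400/46189·189/16796 = 245700/1147619
take √, sign +1: I = 0.13052653

0.130527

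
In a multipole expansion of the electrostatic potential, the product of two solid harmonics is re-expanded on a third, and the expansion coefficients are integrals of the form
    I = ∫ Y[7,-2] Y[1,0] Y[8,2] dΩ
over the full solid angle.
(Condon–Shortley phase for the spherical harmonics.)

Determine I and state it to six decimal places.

Rules hold: Σm=0, L=16 even, 6≤8≤8.
N = 15·3·17 = 765
Δ = 0!·14!·2!/17! = 1/2040
Racah Σ t=0..0: t=0:+1/25401600 = 1/25401600
⇒ 3j(7 1 8; 0 0 0)² = 8/255, sgn +1
Racah Σ t=0..0: t=0:+1/43545600 = 1/43545600
⇒ 3j(7 1 8; -2 0 2)² = 1/34, sgn +1
4πI² = N·(3j₀)²·(3jₘ)² = 12/17
I = +1·√(0.705882/4π) = 0.23700703

0.237007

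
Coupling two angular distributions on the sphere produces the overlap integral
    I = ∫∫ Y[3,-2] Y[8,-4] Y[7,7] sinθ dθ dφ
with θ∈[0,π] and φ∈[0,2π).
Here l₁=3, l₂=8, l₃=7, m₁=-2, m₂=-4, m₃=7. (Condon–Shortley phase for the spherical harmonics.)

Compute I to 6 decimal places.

0.000000

Σmᵢ = 1 ≠ 0, so the φ-integral vanishes; I = 0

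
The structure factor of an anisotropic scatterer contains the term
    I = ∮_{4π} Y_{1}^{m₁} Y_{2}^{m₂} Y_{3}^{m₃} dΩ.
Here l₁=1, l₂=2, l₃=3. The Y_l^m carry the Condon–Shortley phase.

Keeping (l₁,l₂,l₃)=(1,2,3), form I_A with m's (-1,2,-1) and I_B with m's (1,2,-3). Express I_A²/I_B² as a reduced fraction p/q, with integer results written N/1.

1/15

Shared (l₁,l₂,l₃)=(1,2,3): N and (l;000)² cancel in I_A²/I_B².
A: Δ = 0!·2!·4!/7! = 1/105; Racah Σ t=0..0: t=0:+1/48 = 1/48; ⇒ 3j(1 2 3; -1 2 -1)² = 1/105, sgn +1
B: Δ = 0!·2!·4!/7! = 1/105; Racah Σ t=0..0: t=0:+1/48 = 1/48; ⇒ 3j(1 2 3; 1 2 -3)² = 1/7, sgn +1
I_A²/I_B² = (1/105)/(1/7) = 1/15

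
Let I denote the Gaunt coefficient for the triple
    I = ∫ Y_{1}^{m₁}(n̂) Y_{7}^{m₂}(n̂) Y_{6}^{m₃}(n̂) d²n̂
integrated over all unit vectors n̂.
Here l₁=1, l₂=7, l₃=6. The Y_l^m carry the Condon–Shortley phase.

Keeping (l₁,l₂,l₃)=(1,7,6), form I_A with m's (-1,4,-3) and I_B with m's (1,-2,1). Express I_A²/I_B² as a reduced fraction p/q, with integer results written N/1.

55/36

Same 1,7,6: normalisation and zero-m 3j drop out of the ratio.
A: Δ: 2! 0! 12! / 15! → 1/1365; sum: t=2:+1/4354560 = 1/4354560; 3j²(1 7 6; -1 4 -3) = Δ·Π!·Σ² = 11/273  (sign -1)
B: Δ: 2! 0! 12! / 15! → 1/1365; sum: t=0:+1/1209600 = 1/1209600; 3j²(1 7 6; 1 -2 1) = Δ·Π!·Σ² = 12/455  (sign -1)
I_A²/I_B² = (11/273)/(12/455) = 55/36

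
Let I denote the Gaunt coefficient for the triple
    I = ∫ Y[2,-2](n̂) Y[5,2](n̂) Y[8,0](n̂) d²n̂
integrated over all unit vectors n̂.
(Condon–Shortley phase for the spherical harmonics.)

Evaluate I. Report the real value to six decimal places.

0.000000

l₃=8 ∉ [3,7] — triangle fails ⇒ I = 0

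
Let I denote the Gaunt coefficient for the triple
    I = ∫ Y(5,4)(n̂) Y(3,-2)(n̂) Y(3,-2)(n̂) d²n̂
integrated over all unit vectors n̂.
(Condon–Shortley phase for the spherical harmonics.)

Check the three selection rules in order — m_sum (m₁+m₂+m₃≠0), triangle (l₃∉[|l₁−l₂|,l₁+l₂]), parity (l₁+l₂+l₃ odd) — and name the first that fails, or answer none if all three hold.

parity

m₁+m₂+m₃ = 4 − 2 − 2 = 0  ✓
triangle: |5−3|=2 ≤ l₃=3 ≤ 5+3=8  ✓
parity: l₁+l₂+l₃ = 11 is odd  ✗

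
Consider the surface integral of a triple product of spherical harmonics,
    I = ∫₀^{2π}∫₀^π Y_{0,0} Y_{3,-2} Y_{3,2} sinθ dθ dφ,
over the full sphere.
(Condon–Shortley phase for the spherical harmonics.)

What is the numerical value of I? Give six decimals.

0.282095

Checks pass: Σm=0; 6 even; l₃=3∈[3,3].
(2·0+1)(2·3+1)(2·3+1) = 49
Δ: 0! 0! 6! / 7! → 1/7
sum: t=0:+1/36 = 1/36
3j²(0 3 3; 0 0 0) = Δ·Π!·Σ² = 1/7  (sign -1)
sum: t=0:+1/120 = 1/120
3j²(0 3 3; 0 -2 2) = Δ·Π!·Σ² = 1/7  (sign -1)
combine: 4πI² = 49·1/7·1/7 = 1/1
take √, sign +1: I = 0.28209479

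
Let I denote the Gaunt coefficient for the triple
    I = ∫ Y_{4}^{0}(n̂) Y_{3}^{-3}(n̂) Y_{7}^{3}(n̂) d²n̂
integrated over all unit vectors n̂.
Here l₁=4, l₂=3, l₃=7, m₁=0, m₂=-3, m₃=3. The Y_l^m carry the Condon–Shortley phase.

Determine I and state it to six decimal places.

Checks pass: Σm=0; 14 even; l₃=7∈[1,7].
(2·4+1)(2·3+1)(2·7+1) = 945
Δ: 0! 8! 6! / 15! → 1/45045
sum: t=0:+1/20736 = 1/20736
3j²(4 3 7; 0 0 0) = Δ·Π!·Σ² = 35/1287  (sign -1)
sum: t=0:+1/414720 = 1/414720
3j²(4 3 7; 0 -3 3) = Δ·Π!·Σ² = 2/429  (sign +1)
combine: 4πI² = 945·35/1287·2/429 = 2450/20449
take √, sign -1: I = -0.09764322

-0.097643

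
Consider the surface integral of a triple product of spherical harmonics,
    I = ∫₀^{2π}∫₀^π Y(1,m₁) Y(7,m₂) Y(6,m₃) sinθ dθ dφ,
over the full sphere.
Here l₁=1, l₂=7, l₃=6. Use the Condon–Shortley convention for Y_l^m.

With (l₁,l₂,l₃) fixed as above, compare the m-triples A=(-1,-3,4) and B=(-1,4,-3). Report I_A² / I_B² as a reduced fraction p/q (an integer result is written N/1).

Same 1,7,6: normalisation and zero-m 3j drop out of the ratio.
A: Δ: 2! 0! 12! / 15! → 1/1365; sum: t=2:+1/14515200 = 1/14515200; 3j²(1 7 6; -1 -3 4) = Δ·Π!·Σ² = 2/455  (sign +1)
B: Δ: 2! 0! 12! / 15! → 1/1365; sum: t=2:+1/4354560 = 1/4354560; 3j²(1 7 6; -1 4 -3) = Δ·Π!·Σ² = 11/273  (sign -1)
I_A²/I_B² = (2/455)/(11/273) = 6/55

6/55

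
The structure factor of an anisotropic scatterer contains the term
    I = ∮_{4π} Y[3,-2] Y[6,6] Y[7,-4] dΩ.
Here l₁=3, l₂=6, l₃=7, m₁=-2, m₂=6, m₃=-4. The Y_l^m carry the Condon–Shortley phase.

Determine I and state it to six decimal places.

-0.073059

Checks pass: Σm=0; 16 even; l₃=7∈[3,9].
(2·3+1)(2·6+1)(2·7+1) = 1365
Δ: 2! 4! 10! / 17! → 1/2042040
sum: t=0:+1/207360 t=1:−1/57600 t=2:+1/207360 = -1/129600
3j²(3 6 7; 0 0 0) = Δ·Π!·Σ² = 168/12155  (sign +1)
sum: t=2:+1/43545600 = 1/43545600
3j²(3 6 7; -2 6 -4) = Δ·Π!·Σ² = 11/3094  (sign -1)
combine: 4πI² = 1365·168/12155·11/3094 = 252/3757
take √, sign -1: I = -0.07305917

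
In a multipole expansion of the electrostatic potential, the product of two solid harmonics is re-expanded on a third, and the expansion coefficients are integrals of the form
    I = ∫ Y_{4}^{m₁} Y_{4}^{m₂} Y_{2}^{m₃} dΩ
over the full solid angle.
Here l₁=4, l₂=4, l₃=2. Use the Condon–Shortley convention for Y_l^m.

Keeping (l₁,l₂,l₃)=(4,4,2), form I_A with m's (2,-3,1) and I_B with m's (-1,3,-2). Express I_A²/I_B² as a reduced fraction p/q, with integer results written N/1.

25/18

Shared (l₁,l₂,l₃)=(4,4,2): N and (l;000)² cancel in I_A²/I_B².
A: Δ = 6!·2!·2!/11! = 1/13860; Racah Σ t=0..1: t=0:+1/1440 t=1:−1/240 = -1/288; ⇒ 3j(4 4 2; 2 -3 1)² = 5/132, sgn +1
B: Δ = 6!·2!·2!/11! = 1/13860; Racah Σ t=5..5: t=5:−1/480 = -1/480; ⇒ 3j(4 4 2; -1 3 -2)² = 3/110, sgn -1
I_A²/I_B² = (5/132)/(3/110) = 25/18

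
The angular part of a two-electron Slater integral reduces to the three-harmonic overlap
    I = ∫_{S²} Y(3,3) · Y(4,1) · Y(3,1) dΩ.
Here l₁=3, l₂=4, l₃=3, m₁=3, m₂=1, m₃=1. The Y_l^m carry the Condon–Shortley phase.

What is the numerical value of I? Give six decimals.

m-sum = 3 + 1 + 1 = 5 ≠ 0 ⇒ I = 0

0.000000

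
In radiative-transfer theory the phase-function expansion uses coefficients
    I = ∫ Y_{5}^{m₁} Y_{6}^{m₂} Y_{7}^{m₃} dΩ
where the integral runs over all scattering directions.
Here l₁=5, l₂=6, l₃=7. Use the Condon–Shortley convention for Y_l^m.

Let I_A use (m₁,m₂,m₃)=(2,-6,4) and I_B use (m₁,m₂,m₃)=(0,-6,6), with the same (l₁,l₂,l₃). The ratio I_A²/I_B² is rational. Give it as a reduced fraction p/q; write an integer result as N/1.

35/39

Same 5,6,7: normalisation and zero-m 3j drop out of the ratio.
A: Δ: 4! 6! 8! / 19! → 1/174594420; sum: t=0:+1/34836480 = 1/34836480; 3j²(5 6 7; 2 -6 4) = Δ·Π!·Σ² = 275/16796  (sign -1)
B: Δ: 4! 6! 8! / 19! → 1/174594420; sum: t=0:+1/116121600 = 1/116121600; 3j²(5 6 7; 0 -6 6) = Δ·Π!·Σ² = 165/9044  (sign -1)
I_A²/I_B² = (275/16796)/(165/9044) = 35/39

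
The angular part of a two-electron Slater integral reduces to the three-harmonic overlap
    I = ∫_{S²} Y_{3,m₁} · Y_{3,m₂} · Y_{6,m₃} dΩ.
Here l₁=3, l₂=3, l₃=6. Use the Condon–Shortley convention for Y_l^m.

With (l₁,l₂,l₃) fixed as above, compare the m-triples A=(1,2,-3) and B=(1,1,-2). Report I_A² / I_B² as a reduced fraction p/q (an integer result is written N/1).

Shared (l₁,l₂,l₃)=(3,3,6): N and (l;000)² cancel in I_A²/I_B².
A: Δ = 0!·6!·6!/13! = 1/12012; Racah Σ t=0..0: t=0:+1/5760 = 1/5760; ⇒ 3j(3 3 6; 1 2 -3)² = 9/286, sgn -1
B: Δ = 0!·6!·6!/13! = 1/12012; Racah Σ t=0..0: t=0:+1/2304 = 1/2304; ⇒ 3j(3 3 6; 1 1 -2)² = 5/143, sgn +1
I_A²/I_B² = (9/286)/(5/143) = 9/10

9/10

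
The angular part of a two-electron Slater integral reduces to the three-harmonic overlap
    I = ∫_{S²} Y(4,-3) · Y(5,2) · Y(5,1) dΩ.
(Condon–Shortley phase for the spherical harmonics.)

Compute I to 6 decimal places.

-0.048522

m-sum 0 ✓  L=14 even ✓  1≤5≤9 ✓
Π(2lᵢ+1) = 9×11×11 = 1089
triangle coeff Δ(4,5,5) = 1/3153150
Σ_t [0,4]: t=0:+1/69120 t=1:−1/1728 t=2:+1/576 t=3:−1/1728 t=4:+1/69120 = 7/11520
(3j)²=2/143 [(4 5 5; 0 0 0)], sign=-1
Σ_t [3,4]: t=3:−1/6912 t=4:+1/5184 = 1/20736
(3j)²=5/2574 [(4 5 5; -3 2 1)], sign=+1
⇒ 4πI² = 5/169
I = (-1)√(5/169/(4π)) = -0.04852178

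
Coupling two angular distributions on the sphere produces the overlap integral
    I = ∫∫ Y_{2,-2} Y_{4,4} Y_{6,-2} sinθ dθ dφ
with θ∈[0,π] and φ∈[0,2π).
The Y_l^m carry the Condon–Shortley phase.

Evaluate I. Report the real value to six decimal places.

m-sum 0 ✓  L=12 even ✓  2≤6≤6 ✓
Π(2lᵢ+1) = 5×9×13 = 585
triangle coeff Δ(2,4,6) = 1/6435
Σ_t [0,0]: t=0:+1/2304 = 1/2304
(3j)²=5/143 [(2 4 6; 0 0 0)], sign=+1
Σ_t [0,0]: t=0:+1/967680 = 1/967680
(3j)²=1/6435 [(2 4 6; -2 4 -2)], sign=+1
⇒ 4πI² = 5/1573
I = (+1)√(5/1573/(4π)) = 0.01590434

0.015904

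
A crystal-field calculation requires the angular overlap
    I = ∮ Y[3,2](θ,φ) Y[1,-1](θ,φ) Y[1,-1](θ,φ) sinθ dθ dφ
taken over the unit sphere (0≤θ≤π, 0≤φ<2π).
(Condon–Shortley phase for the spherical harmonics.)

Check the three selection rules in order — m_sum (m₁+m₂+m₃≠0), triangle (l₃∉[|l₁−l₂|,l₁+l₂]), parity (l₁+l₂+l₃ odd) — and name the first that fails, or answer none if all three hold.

azimuthal sum: 2 − 1 − 1 = 0  ✓
2 ≤ 1 ≤ 4 (triangle on l)  ✗
L = 3 + 1 + 1 = 5 (odd)

triangle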